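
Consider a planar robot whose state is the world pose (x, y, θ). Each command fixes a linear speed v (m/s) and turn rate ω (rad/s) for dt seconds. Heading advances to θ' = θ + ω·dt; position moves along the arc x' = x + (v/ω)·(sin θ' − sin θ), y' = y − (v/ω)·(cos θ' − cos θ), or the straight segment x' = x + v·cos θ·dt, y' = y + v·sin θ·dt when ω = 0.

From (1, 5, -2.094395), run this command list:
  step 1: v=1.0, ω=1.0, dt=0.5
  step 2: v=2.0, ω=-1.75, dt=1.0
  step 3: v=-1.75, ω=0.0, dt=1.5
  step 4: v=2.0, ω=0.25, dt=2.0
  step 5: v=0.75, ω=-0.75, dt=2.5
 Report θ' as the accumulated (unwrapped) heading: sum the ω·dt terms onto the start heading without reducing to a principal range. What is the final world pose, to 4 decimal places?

step 1: θ'=-1.5944 (R=1.0000) → pose (0.8663, 4.5236, -1.5944)
step 2: θ'=-3.3444 (R=-1.1429) → pose (-0.5064, 3.4311, -3.3444)
step 3: θ'=-3.3444 (straight) → pose (2.0648, 2.9024, -3.3444)
step 4: θ'=-2.8444 (R=8.0000) → pose (-1.8893, 2.7157, -2.8444)
step 5: θ'=-4.7194 (R=-1.0000) → pose (-3.1821, 3.6788, -4.7194)

(-3.1821, 3.6788, -4.7194)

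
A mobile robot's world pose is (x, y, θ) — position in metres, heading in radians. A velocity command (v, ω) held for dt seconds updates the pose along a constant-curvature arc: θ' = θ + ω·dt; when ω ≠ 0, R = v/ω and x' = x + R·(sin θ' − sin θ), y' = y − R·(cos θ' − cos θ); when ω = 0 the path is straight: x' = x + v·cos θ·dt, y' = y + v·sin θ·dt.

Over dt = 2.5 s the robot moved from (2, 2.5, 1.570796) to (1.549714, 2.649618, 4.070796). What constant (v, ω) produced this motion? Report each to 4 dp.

Δθ = 4.070796 − 1.570796 = 2.500000
ω = Δθ/dt = 2.500000/2.5 = 1.0000
R = Δx/(sin θ' − sin θ) = 0.2500
v = R·ω = 0.2500·1.0000 = 0.2500

v = 0.2500, ω = 1.0000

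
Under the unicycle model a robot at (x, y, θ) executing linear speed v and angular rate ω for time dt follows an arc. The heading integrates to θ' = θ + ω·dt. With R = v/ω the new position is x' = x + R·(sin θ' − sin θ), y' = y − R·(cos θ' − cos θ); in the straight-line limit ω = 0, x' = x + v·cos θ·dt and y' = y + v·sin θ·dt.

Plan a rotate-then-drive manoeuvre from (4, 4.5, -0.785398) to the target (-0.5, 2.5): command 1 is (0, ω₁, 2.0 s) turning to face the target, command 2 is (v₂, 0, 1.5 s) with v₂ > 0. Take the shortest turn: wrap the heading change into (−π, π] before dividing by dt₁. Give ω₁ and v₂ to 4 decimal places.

ω₁ = -0.9690, v₂ = 3.2830

heading to target = atan2(2.5−4.5, -0.5−4) = -2.7234
Δθ = wrap(-2.7234 − -0.7854) = -1.9380; ω₁ = Δθ/dt₁ = -0.9690
distance = √((-0.5−4)² + (2.5−4.5)²) = 4.9244; v₂ = distance/dt₂ = 3.2830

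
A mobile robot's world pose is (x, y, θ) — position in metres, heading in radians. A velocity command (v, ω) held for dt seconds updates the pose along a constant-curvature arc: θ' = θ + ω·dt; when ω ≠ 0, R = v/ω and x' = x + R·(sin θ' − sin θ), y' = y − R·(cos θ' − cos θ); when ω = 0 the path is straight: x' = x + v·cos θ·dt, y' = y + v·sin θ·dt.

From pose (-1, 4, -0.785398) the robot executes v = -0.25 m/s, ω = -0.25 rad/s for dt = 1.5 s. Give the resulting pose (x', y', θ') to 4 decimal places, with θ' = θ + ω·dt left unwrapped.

θ' = -0.7854 + -0.25·1.5 = -1.1604
R = v/ω = -0.25/-0.25 = 1.0000
x' = -1 + 1.0000·(sin -1.1604 − sin -0.7854) = -1.2099
y' = 4 − 1.0000·(cos -1.1604 − cos -0.7854) = 4.3081

(-1.2099, 4.3081, -1.1604)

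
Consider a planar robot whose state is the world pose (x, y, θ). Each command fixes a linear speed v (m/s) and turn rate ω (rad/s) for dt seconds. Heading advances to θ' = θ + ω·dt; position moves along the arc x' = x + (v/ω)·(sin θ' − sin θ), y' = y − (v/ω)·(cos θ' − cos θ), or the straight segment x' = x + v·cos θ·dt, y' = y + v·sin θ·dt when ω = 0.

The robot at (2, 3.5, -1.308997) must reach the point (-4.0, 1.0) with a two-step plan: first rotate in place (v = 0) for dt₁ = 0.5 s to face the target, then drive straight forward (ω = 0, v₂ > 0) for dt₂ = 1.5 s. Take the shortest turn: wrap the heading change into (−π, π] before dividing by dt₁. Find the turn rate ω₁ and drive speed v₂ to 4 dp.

heading to target = atan2(1−3.5, -4−2) = -2.7468
Δθ = wrap(-2.7468 − -1.3090) = -1.4378; ω₁ = Δθ/dt₁ = -2.8756
distance = √((-4−2)² + (1−3.5)²) = 6.5000; v₂ = distance/dt₂ = 4.3333

ω₁ = -2.8756, v₂ = 4.3333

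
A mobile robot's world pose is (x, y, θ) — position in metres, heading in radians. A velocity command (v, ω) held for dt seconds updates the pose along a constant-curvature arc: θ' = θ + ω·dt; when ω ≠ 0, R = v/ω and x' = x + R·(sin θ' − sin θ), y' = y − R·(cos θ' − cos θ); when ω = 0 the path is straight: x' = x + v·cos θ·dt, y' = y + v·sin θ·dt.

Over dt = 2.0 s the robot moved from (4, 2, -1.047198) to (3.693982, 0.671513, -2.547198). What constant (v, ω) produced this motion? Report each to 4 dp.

v = 0.7500, ω = -0.7500

Δθ = -2.547198 − -1.047198 = -1.500000
ω = Δθ/dt = -1.500000/2.0 = -0.7500
R = −Δy/(cos θ' − cos θ) = -1.0000
v = R·ω = -1.0000·-0.7500 = 0.7500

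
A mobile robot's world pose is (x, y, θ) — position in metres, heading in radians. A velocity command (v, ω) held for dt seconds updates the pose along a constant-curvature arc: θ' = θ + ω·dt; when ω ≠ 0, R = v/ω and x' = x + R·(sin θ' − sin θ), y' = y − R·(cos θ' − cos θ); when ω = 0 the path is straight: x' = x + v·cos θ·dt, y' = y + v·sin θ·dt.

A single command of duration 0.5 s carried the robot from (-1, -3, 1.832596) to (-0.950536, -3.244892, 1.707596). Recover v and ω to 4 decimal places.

Δθ = 1.707596 − 1.832596 = -0.125000
ω = Δθ/dt = -0.125000/0.5 = -0.2500
R = −Δy/(cos θ' − cos θ) = 2.0000
v = R·ω = 2.0000·-0.2500 = -0.5000

v = -0.5000, ω = -0.2500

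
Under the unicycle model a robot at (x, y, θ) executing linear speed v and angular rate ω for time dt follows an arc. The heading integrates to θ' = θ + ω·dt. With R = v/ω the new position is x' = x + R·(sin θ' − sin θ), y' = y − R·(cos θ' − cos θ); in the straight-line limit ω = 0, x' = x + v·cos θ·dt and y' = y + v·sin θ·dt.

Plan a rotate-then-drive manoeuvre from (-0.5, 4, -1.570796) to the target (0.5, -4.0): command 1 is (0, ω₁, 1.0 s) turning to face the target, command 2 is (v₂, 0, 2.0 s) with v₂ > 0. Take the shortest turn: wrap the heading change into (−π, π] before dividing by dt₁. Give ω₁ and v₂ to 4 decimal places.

heading to target = atan2(-4−4, 0.5−-0.5) = -1.4464
Δθ = wrap(-1.4464 − -1.5708) = 0.1244; ω₁ = Δθ/dt₁ = 0.1244
distance = √((0.5−-0.5)² + (-4−4)²) = 8.0623; v₂ = distance/dt₂ = 4.0311

ω₁ = 0.1244, v₂ = 4.0311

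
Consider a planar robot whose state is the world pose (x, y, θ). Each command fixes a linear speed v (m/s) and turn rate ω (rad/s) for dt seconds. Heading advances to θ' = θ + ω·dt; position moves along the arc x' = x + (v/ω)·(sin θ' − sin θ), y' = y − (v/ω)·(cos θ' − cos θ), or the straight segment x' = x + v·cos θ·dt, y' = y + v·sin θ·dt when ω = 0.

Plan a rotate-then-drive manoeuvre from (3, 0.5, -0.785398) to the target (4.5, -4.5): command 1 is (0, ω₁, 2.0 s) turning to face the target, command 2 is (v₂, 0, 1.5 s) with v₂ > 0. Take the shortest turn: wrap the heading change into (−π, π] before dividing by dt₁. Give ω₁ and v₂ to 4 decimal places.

heading to target = atan2(-4.5−0.5, 4.5−3) = -1.2793
Δθ = wrap(-1.2793 − -0.7854) = -0.4939; ω₁ = Δθ/dt₁ = -0.2470
distance = √((4.5−3)² + (-4.5−0.5)²) = 5.2202; v₂ = distance/dt₂ = 3.4801

ω₁ = -0.2470, v₂ = 3.4801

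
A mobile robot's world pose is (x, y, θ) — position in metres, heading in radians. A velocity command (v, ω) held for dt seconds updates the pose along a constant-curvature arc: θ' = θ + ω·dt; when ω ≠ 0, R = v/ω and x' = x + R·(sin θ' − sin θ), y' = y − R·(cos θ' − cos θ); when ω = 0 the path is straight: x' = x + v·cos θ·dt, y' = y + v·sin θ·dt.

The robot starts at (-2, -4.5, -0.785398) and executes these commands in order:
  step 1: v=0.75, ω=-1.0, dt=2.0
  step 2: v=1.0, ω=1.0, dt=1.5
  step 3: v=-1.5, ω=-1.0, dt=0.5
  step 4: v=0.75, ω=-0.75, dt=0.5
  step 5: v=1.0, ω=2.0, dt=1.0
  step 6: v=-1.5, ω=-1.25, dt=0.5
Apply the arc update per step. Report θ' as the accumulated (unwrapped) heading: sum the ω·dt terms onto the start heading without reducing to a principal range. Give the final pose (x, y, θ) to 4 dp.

step 1: θ'=-2.7854 (R=-0.7500) → pose (-2.2688, -5.7333, -2.7854)
step 2: θ'=-1.2854 (R=1.0000) → pose (-2.8796, -6.9520, -1.2854)
step 3: θ'=-1.7854 (R=1.5000) → pose (-2.9059, -6.2103, -1.7854)
step 4: θ'=-2.1604 (R=-1.0000) → pose (-3.0518, -6.5533, -2.1604)
step 5: θ'=-0.1604 (R=0.5000) → pose (-2.7161, -7.3249, -0.1604)
step 6: θ'=-0.7854 (R=1.2000) → pose (-3.3730, -6.9889, -0.7854)

(-3.3730, -6.9889, -0.7854)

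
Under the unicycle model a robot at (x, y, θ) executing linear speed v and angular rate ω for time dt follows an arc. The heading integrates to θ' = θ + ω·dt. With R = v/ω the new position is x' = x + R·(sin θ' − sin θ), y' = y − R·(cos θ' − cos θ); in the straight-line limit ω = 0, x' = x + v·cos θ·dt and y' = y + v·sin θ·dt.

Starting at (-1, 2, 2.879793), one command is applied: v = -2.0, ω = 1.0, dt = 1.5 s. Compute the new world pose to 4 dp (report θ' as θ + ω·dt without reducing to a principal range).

θ' = 2.8798 + 1.0·1.5 = 4.3798
R = v/ω = -2.0/1.0 = -2.0000
x' = -1 + -2.0000·(sin 4.3798 − sin 2.8798) = 1.4080
y' = 2 − -2.0000·(cos 4.3798 − cos 2.8798) = 3.2789

(1.4080, 3.2789, 4.3798)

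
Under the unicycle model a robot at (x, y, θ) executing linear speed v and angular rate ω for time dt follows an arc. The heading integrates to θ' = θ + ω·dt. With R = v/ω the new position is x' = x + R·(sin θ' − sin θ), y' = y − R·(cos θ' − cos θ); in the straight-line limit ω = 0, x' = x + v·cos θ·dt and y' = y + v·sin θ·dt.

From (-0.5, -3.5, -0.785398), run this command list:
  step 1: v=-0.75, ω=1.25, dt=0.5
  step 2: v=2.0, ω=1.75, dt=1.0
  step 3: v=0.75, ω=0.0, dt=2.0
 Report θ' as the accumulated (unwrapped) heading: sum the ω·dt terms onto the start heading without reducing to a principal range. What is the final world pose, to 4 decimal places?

step 1: θ'=-0.1604 (R=-0.6000) → pose (-0.8284, -3.3320, -0.1604)
step 2: θ'=1.5896 (R=1.1429) → pose (0.4967, -2.1823, 1.5896)
step 3: θ'=1.5896 (straight) → pose (0.4685, -0.6826, 1.5896)

(0.4685, -0.6826, 1.5896)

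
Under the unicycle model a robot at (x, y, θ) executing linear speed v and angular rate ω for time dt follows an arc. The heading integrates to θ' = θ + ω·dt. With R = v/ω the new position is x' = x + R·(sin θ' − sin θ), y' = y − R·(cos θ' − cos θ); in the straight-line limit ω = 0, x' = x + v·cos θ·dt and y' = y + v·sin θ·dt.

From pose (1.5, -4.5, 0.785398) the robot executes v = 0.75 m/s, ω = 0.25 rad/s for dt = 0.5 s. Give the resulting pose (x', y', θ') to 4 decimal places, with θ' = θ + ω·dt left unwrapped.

(1.7479, -4.2190, 0.9104)

θ' = 0.7854 + 0.25·0.5 = 0.9104
R = v/ω = 0.75/0.25 = 3.0000
x' = 1.5 + 3.0000·(sin 0.9104 − sin 0.7854) = 1.7479
y' = -4.5 − 3.0000·(cos 0.9104 − cos 0.7854) = -4.2190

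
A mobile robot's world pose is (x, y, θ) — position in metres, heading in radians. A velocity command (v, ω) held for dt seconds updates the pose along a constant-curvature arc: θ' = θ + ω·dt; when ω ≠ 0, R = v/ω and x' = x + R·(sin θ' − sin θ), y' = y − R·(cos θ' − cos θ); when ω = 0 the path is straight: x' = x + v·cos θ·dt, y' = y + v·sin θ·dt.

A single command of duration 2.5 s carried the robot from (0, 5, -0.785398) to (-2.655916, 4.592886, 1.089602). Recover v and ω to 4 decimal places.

Δθ = 1.089602 − -0.785398 = 1.875000
ω = Δθ/dt = 1.875000/2.5 = 0.7500
R = Δx/(sin θ' − sin θ) = -1.6667
v = R·ω = -1.6667·0.7500 = -1.2500

v = -1.2500, ω = 0.7500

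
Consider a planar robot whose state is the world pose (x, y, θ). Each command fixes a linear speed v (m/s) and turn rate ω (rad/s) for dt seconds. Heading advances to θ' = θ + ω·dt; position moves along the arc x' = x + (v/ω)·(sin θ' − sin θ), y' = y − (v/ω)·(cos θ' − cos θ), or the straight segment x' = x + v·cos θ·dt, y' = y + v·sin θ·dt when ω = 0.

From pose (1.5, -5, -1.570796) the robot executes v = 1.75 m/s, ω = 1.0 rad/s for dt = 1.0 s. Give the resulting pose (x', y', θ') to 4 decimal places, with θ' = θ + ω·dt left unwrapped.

(2.3045, -6.4726, -0.5708)

θ' = -1.5708 + 1.0·1.0 = -0.5708
R = v/ω = 1.75/1.0 = 1.7500
x' = 1.5 + 1.7500·(sin -0.5708 − sin -1.5708) = 2.3045
y' = -5 − 1.7500·(cos -0.5708 − cos -1.5708) = -6.4726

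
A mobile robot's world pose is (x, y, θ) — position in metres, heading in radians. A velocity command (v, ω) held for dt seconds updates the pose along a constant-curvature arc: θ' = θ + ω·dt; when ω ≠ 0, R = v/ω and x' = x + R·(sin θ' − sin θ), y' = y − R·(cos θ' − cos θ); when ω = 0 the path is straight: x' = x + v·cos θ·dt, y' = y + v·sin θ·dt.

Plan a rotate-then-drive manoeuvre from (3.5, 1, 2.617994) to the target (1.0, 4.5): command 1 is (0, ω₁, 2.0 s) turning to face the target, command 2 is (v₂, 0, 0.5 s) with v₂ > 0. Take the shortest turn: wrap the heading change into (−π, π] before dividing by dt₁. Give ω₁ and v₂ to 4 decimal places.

heading to target = atan2(4.5−1, 1−3.5) = 2.1910
Δθ = wrap(2.1910 − 2.6180) = -0.4269; ω₁ = Δθ/dt₁ = -0.2135
distance = √((1−3.5)² + (4.5−1)²) = 4.3012; v₂ = distance/dt₂ = 8.6023

ω₁ = -0.2135, v₂ = 8.6023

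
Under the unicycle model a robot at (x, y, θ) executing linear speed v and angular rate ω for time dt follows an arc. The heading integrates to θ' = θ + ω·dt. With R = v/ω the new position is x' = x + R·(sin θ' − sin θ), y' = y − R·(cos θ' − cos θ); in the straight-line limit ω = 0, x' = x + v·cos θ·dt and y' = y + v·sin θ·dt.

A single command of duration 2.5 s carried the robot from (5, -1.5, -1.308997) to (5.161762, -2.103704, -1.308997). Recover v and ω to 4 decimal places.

v = 0.2500, ω = 0.0000

Δθ = -1.308997 − -1.308997 = 0.000000
ω = Δθ/dt = 0.000000/2.5 = 0.0000
ω = 0 → v = (Δx·cos θ + Δy·sin θ)/dt = 0.2500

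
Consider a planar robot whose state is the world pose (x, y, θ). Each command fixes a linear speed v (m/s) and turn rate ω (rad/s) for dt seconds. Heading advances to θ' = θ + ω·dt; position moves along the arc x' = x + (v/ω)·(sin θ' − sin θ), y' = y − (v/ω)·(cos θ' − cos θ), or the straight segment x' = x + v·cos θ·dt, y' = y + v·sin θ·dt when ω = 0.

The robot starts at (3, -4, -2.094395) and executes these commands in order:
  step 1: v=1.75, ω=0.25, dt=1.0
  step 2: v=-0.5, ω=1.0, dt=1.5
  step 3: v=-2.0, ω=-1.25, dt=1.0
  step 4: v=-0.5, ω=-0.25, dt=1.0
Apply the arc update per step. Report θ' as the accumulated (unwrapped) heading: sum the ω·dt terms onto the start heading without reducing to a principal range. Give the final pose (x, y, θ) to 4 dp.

step 1: θ'=-1.8444 (R=7.0000) → pose (2.3225, -5.6086, -1.8444)
step 2: θ'=-0.3444 (R=-0.5000) → pose (2.0100, -5.0029, -0.3444)
step 3: θ'=-1.5944 (R=1.6000) → pose (0.9506, -3.4591, -1.5944)
step 4: θ'=-1.8444 (R=2.0000) → pose (1.0244, -2.9659, -1.8444)

(1.0244, -2.9659, -1.8444)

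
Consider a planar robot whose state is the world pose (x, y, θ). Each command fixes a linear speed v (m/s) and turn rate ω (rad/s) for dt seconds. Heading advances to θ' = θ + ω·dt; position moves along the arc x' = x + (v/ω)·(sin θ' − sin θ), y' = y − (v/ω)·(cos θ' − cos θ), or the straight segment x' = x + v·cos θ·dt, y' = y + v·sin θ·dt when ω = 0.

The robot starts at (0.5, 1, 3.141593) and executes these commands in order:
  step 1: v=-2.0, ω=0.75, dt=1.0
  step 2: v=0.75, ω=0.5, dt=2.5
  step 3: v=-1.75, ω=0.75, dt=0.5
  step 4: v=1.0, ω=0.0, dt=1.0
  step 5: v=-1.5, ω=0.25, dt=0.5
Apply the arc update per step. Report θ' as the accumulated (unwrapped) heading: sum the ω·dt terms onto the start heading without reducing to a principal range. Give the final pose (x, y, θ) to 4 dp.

(1.6221, 0.4949, 5.6416)

step 1: θ'=3.8916 (R=-2.6667) → pose (2.3177, 1.7155, 3.8916)
step 2: θ'=5.1416 (R=1.5000) → pose (1.9762, -0.0063, 5.1416)
step 3: θ'=5.5166 (R=-2.3333) → pose (1.4731, 0.7034, 5.5166)
step 4: θ'=5.5166 (straight) → pose (2.1934, 0.0097, 5.5166)
step 5: θ'=5.6416 (R=-6.0000) → pose (1.6221, 0.4949, 5.6416)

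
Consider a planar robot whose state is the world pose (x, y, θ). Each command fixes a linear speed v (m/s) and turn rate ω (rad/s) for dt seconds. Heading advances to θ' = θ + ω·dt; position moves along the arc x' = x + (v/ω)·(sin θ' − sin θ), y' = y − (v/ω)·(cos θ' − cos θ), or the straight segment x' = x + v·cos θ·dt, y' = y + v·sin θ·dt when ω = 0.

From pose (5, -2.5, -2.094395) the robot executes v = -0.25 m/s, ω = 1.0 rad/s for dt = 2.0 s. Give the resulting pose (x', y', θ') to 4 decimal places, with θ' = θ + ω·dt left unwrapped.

(4.8071, -2.1261, -0.0944)

θ' = -2.0944 + 1.0·2.0 = -0.0944
R = v/ω = -0.25/1.0 = -0.2500
x' = 5 + -0.2500·(sin -0.0944 − sin -2.0944) = 4.8071
y' = -2.5 − -0.2500·(cos -0.0944 − cos -2.0944) = -2.1261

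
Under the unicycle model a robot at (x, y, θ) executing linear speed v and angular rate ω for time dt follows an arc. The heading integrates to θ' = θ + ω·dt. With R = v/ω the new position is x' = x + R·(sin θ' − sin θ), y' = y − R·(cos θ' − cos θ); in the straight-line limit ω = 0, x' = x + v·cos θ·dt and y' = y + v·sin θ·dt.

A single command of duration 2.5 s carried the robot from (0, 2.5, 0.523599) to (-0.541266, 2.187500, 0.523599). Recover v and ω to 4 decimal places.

v = -0.2500, ω = 0.0000

Δθ = 0.523599 − 0.523599 = 0.000000
ω = Δθ/dt = 0.000000/2.5 = 0.0000
ω = 0 → v = (Δx·cos θ + Δy·sin θ)/dt = -0.2500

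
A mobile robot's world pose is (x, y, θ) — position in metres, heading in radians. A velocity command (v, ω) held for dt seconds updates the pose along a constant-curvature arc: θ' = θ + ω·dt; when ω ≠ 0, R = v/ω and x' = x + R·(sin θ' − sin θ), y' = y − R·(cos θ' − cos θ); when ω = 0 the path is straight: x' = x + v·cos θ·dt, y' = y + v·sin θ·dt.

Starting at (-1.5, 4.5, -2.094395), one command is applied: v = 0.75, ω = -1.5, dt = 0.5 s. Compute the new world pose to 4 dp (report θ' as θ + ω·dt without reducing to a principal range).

(-1.7866, 4.2719, -2.8444)

θ' = -2.0944 + -1.5·0.5 = -2.8444
R = v/ω = 0.75/-1.5 = -0.5000
x' = -1.5 + -0.5000·(sin -2.8444 − sin -2.0944) = -1.7866
y' = 4.5 − -0.5000·(cos -2.8444 − cos -2.0944) = 4.2719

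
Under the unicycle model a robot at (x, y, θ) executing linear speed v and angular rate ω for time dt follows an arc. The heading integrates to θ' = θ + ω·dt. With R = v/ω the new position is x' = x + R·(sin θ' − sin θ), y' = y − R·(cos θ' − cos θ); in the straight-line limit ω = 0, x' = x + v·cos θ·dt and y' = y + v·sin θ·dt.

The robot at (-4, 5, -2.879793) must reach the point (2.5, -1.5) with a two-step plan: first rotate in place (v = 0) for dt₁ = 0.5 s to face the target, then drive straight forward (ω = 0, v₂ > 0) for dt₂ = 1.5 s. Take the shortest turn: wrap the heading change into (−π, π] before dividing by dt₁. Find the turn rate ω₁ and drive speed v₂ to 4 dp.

ω₁ = 4.1888, v₂ = 6.1283

heading to target = atan2(-1.5−5, 2.5−-4) = -0.7854
Δθ = wrap(-0.7854 − -2.8798) = 2.0944; ω₁ = Δθ/dt₁ = 4.1888
distance = √((2.5−-4)² + (-1.5−5)²) = 9.1924; v₂ = distance/dt₂ = 6.1283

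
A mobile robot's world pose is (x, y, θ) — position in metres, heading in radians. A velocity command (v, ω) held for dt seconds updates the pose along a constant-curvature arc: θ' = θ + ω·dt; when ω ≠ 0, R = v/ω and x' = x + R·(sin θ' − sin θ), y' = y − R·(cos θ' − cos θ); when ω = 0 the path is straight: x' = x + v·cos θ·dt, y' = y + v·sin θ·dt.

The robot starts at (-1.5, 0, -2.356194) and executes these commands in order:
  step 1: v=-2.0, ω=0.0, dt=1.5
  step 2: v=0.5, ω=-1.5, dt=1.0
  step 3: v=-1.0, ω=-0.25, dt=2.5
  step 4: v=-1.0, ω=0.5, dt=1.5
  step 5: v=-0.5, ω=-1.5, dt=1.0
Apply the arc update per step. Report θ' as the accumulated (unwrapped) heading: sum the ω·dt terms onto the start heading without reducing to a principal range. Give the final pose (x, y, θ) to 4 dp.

(2.3783, -1.6460, -5.2312)

step 1: θ'=-2.3562 (straight) → pose (0.6213, 2.1213, -2.3562)
step 2: θ'=-3.8562 (R=-0.3333) → pose (0.1672, 2.1052, -3.8562)
step 3: θ'=-4.4812 (R=4.0000) → pose (1.4395, 0.0004, -4.4812)
step 4: θ'=-3.7312 (R=-2.0000) → pose (2.2742, -1.2037, -3.7312)
step 5: θ'=-5.2312 (R=0.3333) → pose (2.3783, -1.6460, -5.2312)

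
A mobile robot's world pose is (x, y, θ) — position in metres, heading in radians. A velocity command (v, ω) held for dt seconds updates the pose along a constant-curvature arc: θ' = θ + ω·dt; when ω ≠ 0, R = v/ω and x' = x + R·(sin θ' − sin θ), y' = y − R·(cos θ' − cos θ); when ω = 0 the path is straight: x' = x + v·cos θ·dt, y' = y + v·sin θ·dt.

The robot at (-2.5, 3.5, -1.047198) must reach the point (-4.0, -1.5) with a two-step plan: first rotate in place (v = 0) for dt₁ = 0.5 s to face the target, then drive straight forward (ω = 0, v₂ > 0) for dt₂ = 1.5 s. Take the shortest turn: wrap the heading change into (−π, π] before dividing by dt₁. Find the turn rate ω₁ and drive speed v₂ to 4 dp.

ω₁ = -1.6301, v₂ = 3.4801

heading to target = atan2(-1.5−3.5, -4−-2.5) = -1.8623
Δθ = wrap(-1.8623 − -1.0472) = -0.8151; ω₁ = Δθ/dt₁ = -1.6301
distance = √((-4−-2.5)² + (-1.5−3.5)²) = 5.2202; v₂ = distance/dt₂ = 3.4801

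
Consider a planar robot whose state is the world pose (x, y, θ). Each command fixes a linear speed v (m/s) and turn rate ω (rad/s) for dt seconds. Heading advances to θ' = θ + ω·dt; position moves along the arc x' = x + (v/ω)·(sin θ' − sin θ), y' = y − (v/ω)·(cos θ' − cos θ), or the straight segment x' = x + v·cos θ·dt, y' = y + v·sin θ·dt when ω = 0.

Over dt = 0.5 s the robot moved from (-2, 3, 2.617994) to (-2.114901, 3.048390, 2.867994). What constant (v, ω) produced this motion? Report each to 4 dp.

v = 0.2500, ω = 0.5000

Δθ = 2.867994 − 2.617994 = 0.250000
ω = Δθ/dt = 0.250000/0.5 = 0.5000
R = Δx/(sin θ' − sin θ) = 0.5000
v = R·ω = 0.5000·0.5000 = 0.2500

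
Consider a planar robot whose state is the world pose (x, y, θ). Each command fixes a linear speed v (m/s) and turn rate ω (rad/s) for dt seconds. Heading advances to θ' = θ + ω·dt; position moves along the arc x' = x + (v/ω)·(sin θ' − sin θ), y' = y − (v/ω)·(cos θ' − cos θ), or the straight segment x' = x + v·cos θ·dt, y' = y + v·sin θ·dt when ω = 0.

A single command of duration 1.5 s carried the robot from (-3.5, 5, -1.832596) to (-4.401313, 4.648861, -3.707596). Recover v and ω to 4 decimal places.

v = 0.7500, ω = -1.2500

Δθ = -3.707596 − -1.832596 = -1.875000
ω = Δθ/dt = -1.875000/1.5 = -1.2500
R = Δx/(sin θ' − sin θ) = -0.6000
v = R·ω = -0.6000·-1.2500 = 0.7500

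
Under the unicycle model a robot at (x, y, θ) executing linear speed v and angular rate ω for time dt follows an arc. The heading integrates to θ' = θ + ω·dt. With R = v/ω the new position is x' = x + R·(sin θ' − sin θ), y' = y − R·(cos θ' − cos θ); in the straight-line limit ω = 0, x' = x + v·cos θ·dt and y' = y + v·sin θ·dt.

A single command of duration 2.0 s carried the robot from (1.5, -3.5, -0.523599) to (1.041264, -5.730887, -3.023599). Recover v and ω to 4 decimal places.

v = 1.5000, ω = -1.2500

Δθ = -3.023599 − -0.523599 = -2.500000
ω = Δθ/dt = -2.500000/2.0 = -1.2500
R = −Δy/(cos θ' − cos θ) = -1.2000
v = R·ω = -1.2000·-1.2500 = 1.5000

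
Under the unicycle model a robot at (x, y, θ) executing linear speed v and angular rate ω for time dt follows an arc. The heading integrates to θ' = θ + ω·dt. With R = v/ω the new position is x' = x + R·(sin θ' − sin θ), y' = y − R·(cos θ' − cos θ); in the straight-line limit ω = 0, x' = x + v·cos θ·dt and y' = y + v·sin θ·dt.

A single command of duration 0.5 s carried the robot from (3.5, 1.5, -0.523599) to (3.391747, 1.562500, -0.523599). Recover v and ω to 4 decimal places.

Δθ = -0.523599 − -0.523599 = 0.000000
ω = Δθ/dt = 0.000000/0.5 = 0.0000
ω = 0 → v = (Δx·cos θ + Δy·sin θ)/dt = -0.2500

v = -0.2500, ω = 0.0000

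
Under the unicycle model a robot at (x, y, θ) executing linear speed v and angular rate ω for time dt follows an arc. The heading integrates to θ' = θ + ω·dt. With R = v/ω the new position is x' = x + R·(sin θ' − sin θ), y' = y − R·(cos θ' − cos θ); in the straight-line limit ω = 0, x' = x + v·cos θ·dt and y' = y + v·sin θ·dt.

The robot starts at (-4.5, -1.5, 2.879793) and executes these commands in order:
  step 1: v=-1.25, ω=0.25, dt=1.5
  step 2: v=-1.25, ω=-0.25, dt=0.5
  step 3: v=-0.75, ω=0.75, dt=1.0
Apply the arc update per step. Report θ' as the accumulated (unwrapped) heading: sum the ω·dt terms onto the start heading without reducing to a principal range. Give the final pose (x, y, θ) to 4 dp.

(-1.3326, -1.3465, 3.8798)

step 1: θ'=3.2548 (R=-5.0000) → pose (-2.6411, -1.6384, 3.2548)
step 2: θ'=3.1298 (R=5.0000) → pose (-2.0173, -1.6067, 3.1298)
step 3: θ'=3.8798 (R=-1.0000) → pose (-1.3326, -1.3465, 3.8798)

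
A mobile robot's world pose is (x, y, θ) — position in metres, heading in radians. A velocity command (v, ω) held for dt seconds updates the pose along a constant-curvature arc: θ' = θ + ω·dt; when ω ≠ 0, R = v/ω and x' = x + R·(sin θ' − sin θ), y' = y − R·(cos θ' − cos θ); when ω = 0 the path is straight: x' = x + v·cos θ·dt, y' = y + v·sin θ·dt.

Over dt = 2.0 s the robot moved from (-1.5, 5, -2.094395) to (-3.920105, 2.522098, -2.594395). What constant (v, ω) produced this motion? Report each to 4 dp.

Δθ = -2.594395 − -2.094395 = -0.500000
ω = Δθ/dt = -0.500000/2.0 = -0.2500
R = −Δy/(cos θ' − cos θ) = -7.0000
v = R·ω = -7.0000·-0.2500 = 1.7500

v = 1.7500, ω = -0.2500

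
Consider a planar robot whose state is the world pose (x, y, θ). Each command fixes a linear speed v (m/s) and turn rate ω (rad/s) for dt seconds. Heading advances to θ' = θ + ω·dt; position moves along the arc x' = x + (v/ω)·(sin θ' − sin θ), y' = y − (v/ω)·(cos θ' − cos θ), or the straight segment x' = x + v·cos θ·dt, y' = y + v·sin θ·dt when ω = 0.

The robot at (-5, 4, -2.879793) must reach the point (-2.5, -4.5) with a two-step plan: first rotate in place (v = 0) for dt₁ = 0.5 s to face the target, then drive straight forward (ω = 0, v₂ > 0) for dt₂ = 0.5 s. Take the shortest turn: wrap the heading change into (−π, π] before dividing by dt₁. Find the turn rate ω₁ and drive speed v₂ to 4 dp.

heading to target = atan2(-4.5−4, -2.5−-5) = -1.2847
Δθ = wrap(-1.2847 − -2.8798) = 1.5950; ω₁ = Δθ/dt₁ = 3.1901
distance = √((-2.5−-5)² + (-4.5−4)²) = 8.8600; v₂ = distance/dt₂ = 17.7200

ω₁ = 3.1901, v₂ = 17.7200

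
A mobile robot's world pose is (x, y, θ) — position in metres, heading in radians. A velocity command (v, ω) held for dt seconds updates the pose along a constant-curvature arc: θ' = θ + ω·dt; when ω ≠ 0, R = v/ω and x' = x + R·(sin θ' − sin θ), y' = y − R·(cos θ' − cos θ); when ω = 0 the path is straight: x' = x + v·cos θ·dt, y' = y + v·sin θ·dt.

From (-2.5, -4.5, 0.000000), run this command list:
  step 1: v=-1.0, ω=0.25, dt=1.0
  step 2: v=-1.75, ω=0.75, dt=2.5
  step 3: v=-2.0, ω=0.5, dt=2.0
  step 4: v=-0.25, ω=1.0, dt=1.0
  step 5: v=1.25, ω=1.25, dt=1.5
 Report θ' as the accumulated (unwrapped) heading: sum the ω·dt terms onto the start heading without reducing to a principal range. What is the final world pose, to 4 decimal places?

step 1: θ'=0.2500 (R=-4.0000) → pose (-3.4896, -4.6244, 0.2500)
step 2: θ'=2.1250 (R=-2.3333) → pose (-4.8964, -8.1131, 2.1250)
step 3: θ'=3.1250 (R=-4.0000) → pose (-1.5615, -10.0075, 3.1250)
step 4: θ'=4.1250 (R=-0.2500) → pose (-1.3493, -9.8961, 4.1250)
step 5: θ'=6.0000 (R=1.0000) → pose (-0.7963, -11.4104, 6.0000)

(-0.7963, -11.4104, 6.0000)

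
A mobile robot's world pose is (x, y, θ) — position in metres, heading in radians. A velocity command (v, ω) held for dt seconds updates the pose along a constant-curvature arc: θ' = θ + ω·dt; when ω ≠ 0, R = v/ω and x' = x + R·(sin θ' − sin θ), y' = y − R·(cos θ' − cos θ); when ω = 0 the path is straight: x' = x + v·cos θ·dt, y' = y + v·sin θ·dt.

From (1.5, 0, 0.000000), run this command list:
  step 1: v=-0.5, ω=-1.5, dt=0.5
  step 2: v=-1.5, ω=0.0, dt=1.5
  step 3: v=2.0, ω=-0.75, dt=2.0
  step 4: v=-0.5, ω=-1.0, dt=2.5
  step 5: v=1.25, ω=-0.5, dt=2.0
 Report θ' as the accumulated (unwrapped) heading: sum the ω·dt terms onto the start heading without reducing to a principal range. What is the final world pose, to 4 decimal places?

step 1: θ'=-0.7500 (R=0.3333) → pose (1.2728, 0.0894, -0.7500)
step 2: θ'=-0.7500 (straight) → pose (-0.3735, 1.6231, -0.7500)
step 3: θ'=-2.2500 (R=-2.6667) → pose (-0.1164, -2.0032, -2.2500)
step 4: θ'=-4.7500 (R=0.5000) → pose (0.7723, -2.3361, -4.7500)
step 5: θ'=-5.7500 (R=-2.5000) → pose (1.9999, -0.2771, -5.7500)

(1.9999, -0.2771, -5.7500)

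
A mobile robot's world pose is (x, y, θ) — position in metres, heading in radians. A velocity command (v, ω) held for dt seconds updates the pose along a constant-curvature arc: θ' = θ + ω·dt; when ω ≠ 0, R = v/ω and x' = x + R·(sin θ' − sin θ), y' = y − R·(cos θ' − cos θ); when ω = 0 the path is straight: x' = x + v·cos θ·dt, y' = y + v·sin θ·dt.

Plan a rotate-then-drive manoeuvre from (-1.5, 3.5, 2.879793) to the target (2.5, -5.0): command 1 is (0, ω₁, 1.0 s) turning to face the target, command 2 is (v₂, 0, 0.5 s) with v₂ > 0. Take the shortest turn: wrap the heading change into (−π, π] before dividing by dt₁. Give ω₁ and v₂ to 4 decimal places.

ω₁ = 2.2724, v₂ = 18.7883

heading to target = atan2(-5−3.5, 2.5−-1.5) = -1.1310
Δθ = wrap(-1.1310 − 2.8798) = 2.2724; ω₁ = Δθ/dt₁ = 2.2724
distance = √((2.5−-1.5)² + (-5−3.5)²) = 9.3941; v₂ = distance/dt₂ = 18.7883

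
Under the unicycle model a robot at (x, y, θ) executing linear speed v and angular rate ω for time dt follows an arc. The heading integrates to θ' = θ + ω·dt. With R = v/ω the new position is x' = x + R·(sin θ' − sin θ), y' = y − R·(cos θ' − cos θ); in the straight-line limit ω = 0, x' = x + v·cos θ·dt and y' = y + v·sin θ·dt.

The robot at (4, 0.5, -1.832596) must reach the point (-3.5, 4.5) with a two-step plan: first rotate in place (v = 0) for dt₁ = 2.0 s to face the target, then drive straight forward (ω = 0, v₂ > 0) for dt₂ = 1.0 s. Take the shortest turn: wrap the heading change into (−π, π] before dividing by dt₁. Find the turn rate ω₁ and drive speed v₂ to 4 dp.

ω₁ = -0.8995, v₂ = 8.5000

heading to target = atan2(4.5−0.5, -3.5−4) = 2.6516
Δθ = wrap(2.6516 − -1.8326) = -1.7990; ω₁ = Δθ/dt₁ = -0.8995
distance = √((-3.5−4)² + (4.5−0.5)²) = 8.5000; v₂ = distance/dt₂ = 8.5000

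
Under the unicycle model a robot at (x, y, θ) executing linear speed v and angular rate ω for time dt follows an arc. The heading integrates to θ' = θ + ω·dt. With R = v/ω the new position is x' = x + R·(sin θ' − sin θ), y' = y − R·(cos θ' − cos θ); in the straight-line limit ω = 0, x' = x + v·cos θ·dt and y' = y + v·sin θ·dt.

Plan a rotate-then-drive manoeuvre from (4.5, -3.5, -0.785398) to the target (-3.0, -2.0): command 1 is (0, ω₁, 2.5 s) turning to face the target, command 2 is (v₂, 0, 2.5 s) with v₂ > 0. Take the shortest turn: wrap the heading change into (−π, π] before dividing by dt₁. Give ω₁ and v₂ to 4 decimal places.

ω₁ = -1.0214, v₂ = 3.0594

heading to target = atan2(-2−-3.5, -3−4.5) = 2.9442
Δθ = wrap(2.9442 − -0.7854) = -2.5536; ω₁ = Δθ/dt₁ = -1.0214
distance = √((-3−4.5)² + (-2−-3.5)²) = 7.6485; v₂ = distance/dt₂ = 3.0594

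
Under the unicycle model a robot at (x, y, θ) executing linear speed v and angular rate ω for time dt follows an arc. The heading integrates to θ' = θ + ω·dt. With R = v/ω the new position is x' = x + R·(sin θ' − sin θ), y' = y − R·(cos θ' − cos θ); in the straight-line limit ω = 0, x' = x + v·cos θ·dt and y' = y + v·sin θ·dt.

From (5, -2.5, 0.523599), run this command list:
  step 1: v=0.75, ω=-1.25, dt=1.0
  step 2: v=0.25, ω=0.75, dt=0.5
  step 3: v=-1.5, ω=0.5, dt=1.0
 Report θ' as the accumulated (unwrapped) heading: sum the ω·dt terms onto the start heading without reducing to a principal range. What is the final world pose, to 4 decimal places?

step 1: θ'=-0.7264 (R=-0.6000) → pose (5.6985, -2.5711, -0.7264)
step 2: θ'=-0.3514 (R=0.3333) → pose (5.8052, -2.6348, -0.3514)
step 3: θ'=0.1486 (R=-3.0000) → pose (4.3284, -2.4846, 0.1486)

(4.3284, -2.4846, 0.1486)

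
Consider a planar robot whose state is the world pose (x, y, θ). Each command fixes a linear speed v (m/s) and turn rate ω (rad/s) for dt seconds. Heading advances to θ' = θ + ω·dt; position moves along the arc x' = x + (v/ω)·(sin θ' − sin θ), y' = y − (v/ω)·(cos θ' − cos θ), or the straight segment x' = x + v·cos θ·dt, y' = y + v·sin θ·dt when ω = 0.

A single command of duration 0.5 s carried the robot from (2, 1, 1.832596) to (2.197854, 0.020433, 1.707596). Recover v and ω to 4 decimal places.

v = -2.0000, ω = -0.2500

Δθ = 1.707596 − 1.832596 = -0.125000
ω = Δθ/dt = -0.125000/0.5 = -0.2500
R = −Δy/(cos θ' − cos θ) = 8.0000
v = R·ω = 8.0000·-0.2500 = -2.0000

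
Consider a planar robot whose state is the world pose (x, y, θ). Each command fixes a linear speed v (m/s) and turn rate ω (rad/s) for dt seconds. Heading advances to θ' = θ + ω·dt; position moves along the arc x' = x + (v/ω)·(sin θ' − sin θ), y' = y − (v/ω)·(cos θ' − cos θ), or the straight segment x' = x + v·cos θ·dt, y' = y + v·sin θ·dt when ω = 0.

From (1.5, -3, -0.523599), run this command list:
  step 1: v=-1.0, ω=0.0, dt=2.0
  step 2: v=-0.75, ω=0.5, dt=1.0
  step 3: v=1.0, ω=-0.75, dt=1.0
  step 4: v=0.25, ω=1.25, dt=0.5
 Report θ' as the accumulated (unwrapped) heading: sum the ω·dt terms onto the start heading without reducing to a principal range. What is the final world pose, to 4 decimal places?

step 1: θ'=-0.5236 (straight) → pose (-0.2321, -2.0000, -0.5236)
step 2: θ'=-0.0236 (R=-1.5000) → pose (-0.9467, -1.7995, -0.0236)
step 3: θ'=-0.7736 (R=-1.3333) → pose (-0.0465, -2.1785, -0.7736)
step 4: θ'=-0.1486 (R=0.2000) → pose (0.0636, -2.2333, -0.1486)

(0.0636, -2.2333, -0.1486)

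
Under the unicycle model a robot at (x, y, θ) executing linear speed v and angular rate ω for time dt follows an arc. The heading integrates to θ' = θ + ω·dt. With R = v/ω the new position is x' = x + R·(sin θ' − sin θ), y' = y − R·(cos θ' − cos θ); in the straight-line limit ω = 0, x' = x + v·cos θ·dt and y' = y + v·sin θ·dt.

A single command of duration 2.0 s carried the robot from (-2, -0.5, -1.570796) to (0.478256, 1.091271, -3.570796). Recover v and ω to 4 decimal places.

v = -1.7500, ω = -1.0000

Δθ = -3.570796 − -1.570796 = -2.000000
ω = Δθ/dt = -2.000000/2.0 = -1.0000
R = Δx/(sin θ' − sin θ) = 1.7500
v = R·ω = 1.7500·-1.0000 = -1.7500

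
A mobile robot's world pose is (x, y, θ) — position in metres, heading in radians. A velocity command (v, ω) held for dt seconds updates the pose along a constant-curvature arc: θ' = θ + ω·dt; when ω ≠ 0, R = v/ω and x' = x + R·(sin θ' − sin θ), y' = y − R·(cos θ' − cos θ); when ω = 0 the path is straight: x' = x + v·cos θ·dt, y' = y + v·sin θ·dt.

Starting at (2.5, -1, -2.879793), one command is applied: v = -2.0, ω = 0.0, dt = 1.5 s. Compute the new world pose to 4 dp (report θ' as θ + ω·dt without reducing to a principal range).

(5.3978, -0.2235, -2.8798)

θ' = -2.8798 + 0.0·1.5 = -2.8798
ω = 0 → straight: x' = 2.5 + -2.0·cos(-2.8798)·1.5 = 5.3978
y' = -1 + -2.0·sin(-2.8798)·1.5 = -0.2235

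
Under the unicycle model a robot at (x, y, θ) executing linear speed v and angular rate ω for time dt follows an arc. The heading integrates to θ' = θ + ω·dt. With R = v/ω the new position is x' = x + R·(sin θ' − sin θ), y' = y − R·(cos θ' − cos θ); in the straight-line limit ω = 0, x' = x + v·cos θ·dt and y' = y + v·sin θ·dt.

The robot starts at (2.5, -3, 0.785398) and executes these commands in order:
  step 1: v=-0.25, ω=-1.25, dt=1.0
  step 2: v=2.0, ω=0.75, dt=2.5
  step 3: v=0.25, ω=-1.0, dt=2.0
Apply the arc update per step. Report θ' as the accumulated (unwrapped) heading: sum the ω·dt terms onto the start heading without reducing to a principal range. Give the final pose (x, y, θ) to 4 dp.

step 1: θ'=-0.4646 (R=0.2000) → pose (2.2690, -3.0374, -0.4646)
step 2: θ'=1.4104 (R=2.6667) → pose (6.0962, -1.0793, 1.4104)
step 3: θ'=-0.5896 (R=-0.2500) → pose (6.4820, -0.9114, -0.5896)

(6.4820, -0.9114, -0.5896)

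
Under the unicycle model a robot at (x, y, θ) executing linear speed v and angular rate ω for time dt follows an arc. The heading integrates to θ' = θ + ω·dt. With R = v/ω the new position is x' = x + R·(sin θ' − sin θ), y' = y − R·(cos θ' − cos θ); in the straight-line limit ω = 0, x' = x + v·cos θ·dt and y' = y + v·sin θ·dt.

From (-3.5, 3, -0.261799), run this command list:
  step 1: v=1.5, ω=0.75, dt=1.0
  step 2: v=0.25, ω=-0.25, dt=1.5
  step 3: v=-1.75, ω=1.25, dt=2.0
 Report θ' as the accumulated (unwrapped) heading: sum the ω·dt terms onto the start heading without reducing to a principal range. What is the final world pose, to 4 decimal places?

(-2.2359, 0.6758, 2.6132)

step 1: θ'=0.4882 (R=2.0000) → pose (-2.0443, 3.1655, 0.4882)
step 2: θ'=0.1132 (R=-1.0000) → pose (-1.6882, 3.2759, 0.1132)
step 3: θ'=2.6132 (R=-1.4000) → pose (-2.2359, 0.6758, 2.6132)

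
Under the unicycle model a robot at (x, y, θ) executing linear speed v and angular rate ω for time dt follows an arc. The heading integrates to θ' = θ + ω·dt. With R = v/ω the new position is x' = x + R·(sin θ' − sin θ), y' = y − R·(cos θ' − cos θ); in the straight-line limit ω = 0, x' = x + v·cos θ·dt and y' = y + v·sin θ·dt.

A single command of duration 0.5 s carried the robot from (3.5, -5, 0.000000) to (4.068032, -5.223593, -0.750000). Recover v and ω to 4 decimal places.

v = 1.2500, ω = -1.5000

Δθ = -0.750000 − 0.000000 = -0.750000
ω = Δθ/dt = -0.750000/0.5 = -1.5000
R = Δx/(sin θ' − sin θ) = -0.8333
v = R·ω = -0.8333·-1.5000 = 1.2500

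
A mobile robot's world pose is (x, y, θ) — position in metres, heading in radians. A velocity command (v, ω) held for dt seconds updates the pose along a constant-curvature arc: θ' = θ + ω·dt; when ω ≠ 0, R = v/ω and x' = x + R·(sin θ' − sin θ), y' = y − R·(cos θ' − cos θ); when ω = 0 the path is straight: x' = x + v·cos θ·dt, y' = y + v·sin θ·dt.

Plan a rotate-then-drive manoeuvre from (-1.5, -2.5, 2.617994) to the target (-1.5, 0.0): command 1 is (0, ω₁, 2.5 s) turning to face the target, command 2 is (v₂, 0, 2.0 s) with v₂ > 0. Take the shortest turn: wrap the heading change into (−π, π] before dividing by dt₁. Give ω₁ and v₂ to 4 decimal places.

ω₁ = -0.4189, v₂ = 1.2500

heading to target = atan2(0−-2.5, -1.5−-1.5) = 1.5708
Δθ = wrap(1.5708 − 2.6180) = -1.0472; ω₁ = Δθ/dt₁ = -0.4189
distance = √((-1.5−-1.5)² + (0−-2.5)²) = 2.5000; v₂ = distance/dt₂ = 1.2500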